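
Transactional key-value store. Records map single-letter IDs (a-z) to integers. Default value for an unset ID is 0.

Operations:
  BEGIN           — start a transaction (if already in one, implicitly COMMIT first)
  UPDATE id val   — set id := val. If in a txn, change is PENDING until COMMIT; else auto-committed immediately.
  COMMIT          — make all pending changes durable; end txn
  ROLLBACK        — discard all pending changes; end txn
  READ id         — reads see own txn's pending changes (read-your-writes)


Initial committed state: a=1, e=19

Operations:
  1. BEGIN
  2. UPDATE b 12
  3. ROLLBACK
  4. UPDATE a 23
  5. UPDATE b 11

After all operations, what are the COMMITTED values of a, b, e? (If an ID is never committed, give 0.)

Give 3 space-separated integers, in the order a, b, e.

Initial committed: {a=1, e=19}
Op 1: BEGIN: in_txn=True, pending={}
Op 2: UPDATE b=12 (pending; pending now {b=12})
Op 3: ROLLBACK: discarded pending ['b']; in_txn=False
Op 4: UPDATE a=23 (auto-commit; committed a=23)
Op 5: UPDATE b=11 (auto-commit; committed b=11)
Final committed: {a=23, b=11, e=19}

Answer: 23 11 19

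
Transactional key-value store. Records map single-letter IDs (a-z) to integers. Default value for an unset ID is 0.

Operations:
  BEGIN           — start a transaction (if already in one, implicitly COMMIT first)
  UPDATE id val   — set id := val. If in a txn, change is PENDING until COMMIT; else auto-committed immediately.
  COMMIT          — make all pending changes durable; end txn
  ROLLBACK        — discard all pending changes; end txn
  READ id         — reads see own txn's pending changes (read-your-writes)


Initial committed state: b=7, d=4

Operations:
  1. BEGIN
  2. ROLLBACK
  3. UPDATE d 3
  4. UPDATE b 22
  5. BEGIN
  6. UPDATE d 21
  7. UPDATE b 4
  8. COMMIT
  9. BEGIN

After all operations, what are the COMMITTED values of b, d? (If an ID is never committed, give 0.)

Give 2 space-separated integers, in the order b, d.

Initial committed: {b=7, d=4}
Op 1: BEGIN: in_txn=True, pending={}
Op 2: ROLLBACK: discarded pending []; in_txn=False
Op 3: UPDATE d=3 (auto-commit; committed d=3)
Op 4: UPDATE b=22 (auto-commit; committed b=22)
Op 5: BEGIN: in_txn=True, pending={}
Op 6: UPDATE d=21 (pending; pending now {d=21})
Op 7: UPDATE b=4 (pending; pending now {b=4, d=21})
Op 8: COMMIT: merged ['b', 'd'] into committed; committed now {b=4, d=21}
Op 9: BEGIN: in_txn=True, pending={}
Final committed: {b=4, d=21}

Answer: 4 21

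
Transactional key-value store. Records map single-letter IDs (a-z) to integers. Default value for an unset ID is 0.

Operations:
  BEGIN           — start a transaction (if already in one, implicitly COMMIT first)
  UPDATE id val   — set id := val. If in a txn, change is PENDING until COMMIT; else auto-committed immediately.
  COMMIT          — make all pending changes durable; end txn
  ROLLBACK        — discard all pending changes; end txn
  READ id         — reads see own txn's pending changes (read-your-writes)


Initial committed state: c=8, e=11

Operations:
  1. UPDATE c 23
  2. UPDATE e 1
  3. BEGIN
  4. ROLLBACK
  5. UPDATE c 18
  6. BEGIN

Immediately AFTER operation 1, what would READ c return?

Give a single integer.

Initial committed: {c=8, e=11}
Op 1: UPDATE c=23 (auto-commit; committed c=23)
After op 1: visible(c) = 23 (pending={}, committed={c=23, e=11})

Answer: 23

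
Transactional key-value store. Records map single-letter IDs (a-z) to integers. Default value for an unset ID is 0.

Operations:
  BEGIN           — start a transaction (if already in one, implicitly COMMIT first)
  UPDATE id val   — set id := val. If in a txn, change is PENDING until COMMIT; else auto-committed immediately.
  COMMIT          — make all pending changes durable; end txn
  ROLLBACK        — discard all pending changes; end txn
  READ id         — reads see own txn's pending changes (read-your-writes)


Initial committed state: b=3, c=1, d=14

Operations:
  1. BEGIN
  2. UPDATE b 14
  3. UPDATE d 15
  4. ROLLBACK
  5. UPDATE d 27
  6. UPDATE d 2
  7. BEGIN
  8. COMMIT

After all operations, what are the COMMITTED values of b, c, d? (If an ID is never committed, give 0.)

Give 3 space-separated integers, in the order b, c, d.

Initial committed: {b=3, c=1, d=14}
Op 1: BEGIN: in_txn=True, pending={}
Op 2: UPDATE b=14 (pending; pending now {b=14})
Op 3: UPDATE d=15 (pending; pending now {b=14, d=15})
Op 4: ROLLBACK: discarded pending ['b', 'd']; in_txn=False
Op 5: UPDATE d=27 (auto-commit; committed d=27)
Op 6: UPDATE d=2 (auto-commit; committed d=2)
Op 7: BEGIN: in_txn=True, pending={}
Op 8: COMMIT: merged [] into committed; committed now {b=3, c=1, d=2}
Final committed: {b=3, c=1, d=2}

Answer: 3 1 2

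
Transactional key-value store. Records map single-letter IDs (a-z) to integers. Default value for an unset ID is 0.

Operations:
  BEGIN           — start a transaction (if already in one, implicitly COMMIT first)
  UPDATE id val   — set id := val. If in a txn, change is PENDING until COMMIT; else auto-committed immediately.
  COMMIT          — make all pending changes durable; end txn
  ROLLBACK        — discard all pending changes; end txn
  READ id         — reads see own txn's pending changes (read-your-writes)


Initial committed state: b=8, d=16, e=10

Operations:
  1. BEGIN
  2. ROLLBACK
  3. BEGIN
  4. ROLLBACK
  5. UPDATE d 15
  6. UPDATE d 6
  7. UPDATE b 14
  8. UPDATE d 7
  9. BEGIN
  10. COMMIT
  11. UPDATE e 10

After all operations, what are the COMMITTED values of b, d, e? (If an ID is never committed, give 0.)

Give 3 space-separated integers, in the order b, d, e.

Initial committed: {b=8, d=16, e=10}
Op 1: BEGIN: in_txn=True, pending={}
Op 2: ROLLBACK: discarded pending []; in_txn=False
Op 3: BEGIN: in_txn=True, pending={}
Op 4: ROLLBACK: discarded pending []; in_txn=False
Op 5: UPDATE d=15 (auto-commit; committed d=15)
Op 6: UPDATE d=6 (auto-commit; committed d=6)
Op 7: UPDATE b=14 (auto-commit; committed b=14)
Op 8: UPDATE d=7 (auto-commit; committed d=7)
Op 9: BEGIN: in_txn=True, pending={}
Op 10: COMMIT: merged [] into committed; committed now {b=14, d=7, e=10}
Op 11: UPDATE e=10 (auto-commit; committed e=10)
Final committed: {b=14, d=7, e=10}

Answer: 14 7 10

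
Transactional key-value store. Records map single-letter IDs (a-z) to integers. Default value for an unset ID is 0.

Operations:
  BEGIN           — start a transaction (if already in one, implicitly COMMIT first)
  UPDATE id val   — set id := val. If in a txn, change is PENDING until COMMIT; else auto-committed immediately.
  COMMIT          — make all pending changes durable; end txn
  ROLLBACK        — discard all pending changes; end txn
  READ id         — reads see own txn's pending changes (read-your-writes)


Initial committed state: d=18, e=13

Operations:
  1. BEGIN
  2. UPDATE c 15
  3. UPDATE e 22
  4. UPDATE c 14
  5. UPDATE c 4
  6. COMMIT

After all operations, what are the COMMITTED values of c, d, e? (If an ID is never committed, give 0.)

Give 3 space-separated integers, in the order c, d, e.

Initial committed: {d=18, e=13}
Op 1: BEGIN: in_txn=True, pending={}
Op 2: UPDATE c=15 (pending; pending now {c=15})
Op 3: UPDATE e=22 (pending; pending now {c=15, e=22})
Op 4: UPDATE c=14 (pending; pending now {c=14, e=22})
Op 5: UPDATE c=4 (pending; pending now {c=4, e=22})
Op 6: COMMIT: merged ['c', 'e'] into committed; committed now {c=4, d=18, e=22}
Final committed: {c=4, d=18, e=22}

Answer: 4 18 22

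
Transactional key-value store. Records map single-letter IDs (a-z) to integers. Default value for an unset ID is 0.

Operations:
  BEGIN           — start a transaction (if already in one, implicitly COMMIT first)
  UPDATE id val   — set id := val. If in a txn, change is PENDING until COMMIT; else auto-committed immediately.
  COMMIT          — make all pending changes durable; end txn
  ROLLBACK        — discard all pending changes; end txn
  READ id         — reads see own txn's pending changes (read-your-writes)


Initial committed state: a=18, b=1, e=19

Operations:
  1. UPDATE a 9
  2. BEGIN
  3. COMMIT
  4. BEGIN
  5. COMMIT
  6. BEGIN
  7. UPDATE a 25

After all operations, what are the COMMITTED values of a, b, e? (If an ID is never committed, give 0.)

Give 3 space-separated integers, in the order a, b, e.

Initial committed: {a=18, b=1, e=19}
Op 1: UPDATE a=9 (auto-commit; committed a=9)
Op 2: BEGIN: in_txn=True, pending={}
Op 3: COMMIT: merged [] into committed; committed now {a=9, b=1, e=19}
Op 4: BEGIN: in_txn=True, pending={}
Op 5: COMMIT: merged [] into committed; committed now {a=9, b=1, e=19}
Op 6: BEGIN: in_txn=True, pending={}
Op 7: UPDATE a=25 (pending; pending now {a=25})
Final committed: {a=9, b=1, e=19}

Answer: 9 1 19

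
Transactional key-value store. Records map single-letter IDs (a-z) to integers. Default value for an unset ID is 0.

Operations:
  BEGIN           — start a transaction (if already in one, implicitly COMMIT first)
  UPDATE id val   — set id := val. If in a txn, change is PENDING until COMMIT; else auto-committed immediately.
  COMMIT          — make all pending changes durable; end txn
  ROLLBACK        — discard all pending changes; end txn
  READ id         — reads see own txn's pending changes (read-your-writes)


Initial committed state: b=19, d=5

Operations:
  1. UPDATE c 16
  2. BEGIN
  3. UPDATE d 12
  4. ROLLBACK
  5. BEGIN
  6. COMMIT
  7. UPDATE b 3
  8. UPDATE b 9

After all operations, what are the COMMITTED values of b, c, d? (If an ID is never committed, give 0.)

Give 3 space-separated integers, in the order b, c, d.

Initial committed: {b=19, d=5}
Op 1: UPDATE c=16 (auto-commit; committed c=16)
Op 2: BEGIN: in_txn=True, pending={}
Op 3: UPDATE d=12 (pending; pending now {d=12})
Op 4: ROLLBACK: discarded pending ['d']; in_txn=False
Op 5: BEGIN: in_txn=True, pending={}
Op 6: COMMIT: merged [] into committed; committed now {b=19, c=16, d=5}
Op 7: UPDATE b=3 (auto-commit; committed b=3)
Op 8: UPDATE b=9 (auto-commit; committed b=9)
Final committed: {b=9, c=16, d=5}

Answer: 9 16 5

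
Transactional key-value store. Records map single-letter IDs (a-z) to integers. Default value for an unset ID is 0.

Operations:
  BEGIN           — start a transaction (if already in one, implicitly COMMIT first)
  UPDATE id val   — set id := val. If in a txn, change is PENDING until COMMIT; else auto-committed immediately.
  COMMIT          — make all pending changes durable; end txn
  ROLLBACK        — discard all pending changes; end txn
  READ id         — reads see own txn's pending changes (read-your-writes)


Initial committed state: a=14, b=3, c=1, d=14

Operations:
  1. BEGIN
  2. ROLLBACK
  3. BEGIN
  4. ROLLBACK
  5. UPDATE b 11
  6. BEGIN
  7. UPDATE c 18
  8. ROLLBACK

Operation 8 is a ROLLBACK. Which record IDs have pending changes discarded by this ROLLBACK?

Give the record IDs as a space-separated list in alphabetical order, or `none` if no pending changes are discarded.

Initial committed: {a=14, b=3, c=1, d=14}
Op 1: BEGIN: in_txn=True, pending={}
Op 2: ROLLBACK: discarded pending []; in_txn=False
Op 3: BEGIN: in_txn=True, pending={}
Op 4: ROLLBACK: discarded pending []; in_txn=False
Op 5: UPDATE b=11 (auto-commit; committed b=11)
Op 6: BEGIN: in_txn=True, pending={}
Op 7: UPDATE c=18 (pending; pending now {c=18})
Op 8: ROLLBACK: discarded pending ['c']; in_txn=False
ROLLBACK at op 8 discards: ['c']

Answer: c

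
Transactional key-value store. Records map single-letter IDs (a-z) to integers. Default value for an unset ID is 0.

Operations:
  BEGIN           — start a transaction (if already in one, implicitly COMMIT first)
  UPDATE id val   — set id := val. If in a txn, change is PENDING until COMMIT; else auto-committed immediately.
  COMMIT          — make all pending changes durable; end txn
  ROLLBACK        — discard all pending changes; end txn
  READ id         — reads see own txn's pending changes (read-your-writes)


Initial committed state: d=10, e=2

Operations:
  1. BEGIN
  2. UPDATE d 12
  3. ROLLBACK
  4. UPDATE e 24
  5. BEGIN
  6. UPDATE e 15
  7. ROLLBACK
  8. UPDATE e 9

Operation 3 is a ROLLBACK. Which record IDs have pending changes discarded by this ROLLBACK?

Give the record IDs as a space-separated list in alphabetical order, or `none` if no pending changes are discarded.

Answer: d

Derivation:
Initial committed: {d=10, e=2}
Op 1: BEGIN: in_txn=True, pending={}
Op 2: UPDATE d=12 (pending; pending now {d=12})
Op 3: ROLLBACK: discarded pending ['d']; in_txn=False
Op 4: UPDATE e=24 (auto-commit; committed e=24)
Op 5: BEGIN: in_txn=True, pending={}
Op 6: UPDATE e=15 (pending; pending now {e=15})
Op 7: ROLLBACK: discarded pending ['e']; in_txn=False
Op 8: UPDATE e=9 (auto-commit; committed e=9)
ROLLBACK at op 3 discards: ['d']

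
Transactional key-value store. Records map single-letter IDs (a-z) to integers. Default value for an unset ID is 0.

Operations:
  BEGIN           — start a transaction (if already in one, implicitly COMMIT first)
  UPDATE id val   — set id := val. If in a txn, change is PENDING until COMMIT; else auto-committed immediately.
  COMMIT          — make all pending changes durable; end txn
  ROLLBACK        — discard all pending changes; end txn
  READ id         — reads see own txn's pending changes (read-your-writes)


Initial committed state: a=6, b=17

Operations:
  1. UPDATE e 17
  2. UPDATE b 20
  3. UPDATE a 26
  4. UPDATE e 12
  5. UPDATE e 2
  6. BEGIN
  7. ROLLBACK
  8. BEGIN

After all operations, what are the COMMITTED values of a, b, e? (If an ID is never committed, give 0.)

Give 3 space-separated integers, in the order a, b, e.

Answer: 26 20 2

Derivation:
Initial committed: {a=6, b=17}
Op 1: UPDATE e=17 (auto-commit; committed e=17)
Op 2: UPDATE b=20 (auto-commit; committed b=20)
Op 3: UPDATE a=26 (auto-commit; committed a=26)
Op 4: UPDATE e=12 (auto-commit; committed e=12)
Op 5: UPDATE e=2 (auto-commit; committed e=2)
Op 6: BEGIN: in_txn=True, pending={}
Op 7: ROLLBACK: discarded pending []; in_txn=False
Op 8: BEGIN: in_txn=True, pending={}
Final committed: {a=26, b=20, e=2}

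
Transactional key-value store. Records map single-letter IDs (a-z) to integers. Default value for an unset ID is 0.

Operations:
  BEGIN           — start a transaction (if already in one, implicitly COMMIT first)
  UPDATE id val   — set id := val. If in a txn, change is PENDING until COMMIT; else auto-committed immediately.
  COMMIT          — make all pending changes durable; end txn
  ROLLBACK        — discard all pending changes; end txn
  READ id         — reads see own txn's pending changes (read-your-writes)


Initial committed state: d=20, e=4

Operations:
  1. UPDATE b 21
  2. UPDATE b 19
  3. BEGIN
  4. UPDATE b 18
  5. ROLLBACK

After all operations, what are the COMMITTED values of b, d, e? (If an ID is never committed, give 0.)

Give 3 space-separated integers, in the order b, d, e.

Answer: 19 20 4

Derivation:
Initial committed: {d=20, e=4}
Op 1: UPDATE b=21 (auto-commit; committed b=21)
Op 2: UPDATE b=19 (auto-commit; committed b=19)
Op 3: BEGIN: in_txn=True, pending={}
Op 4: UPDATE b=18 (pending; pending now {b=18})
Op 5: ROLLBACK: discarded pending ['b']; in_txn=False
Final committed: {b=19, d=20, e=4}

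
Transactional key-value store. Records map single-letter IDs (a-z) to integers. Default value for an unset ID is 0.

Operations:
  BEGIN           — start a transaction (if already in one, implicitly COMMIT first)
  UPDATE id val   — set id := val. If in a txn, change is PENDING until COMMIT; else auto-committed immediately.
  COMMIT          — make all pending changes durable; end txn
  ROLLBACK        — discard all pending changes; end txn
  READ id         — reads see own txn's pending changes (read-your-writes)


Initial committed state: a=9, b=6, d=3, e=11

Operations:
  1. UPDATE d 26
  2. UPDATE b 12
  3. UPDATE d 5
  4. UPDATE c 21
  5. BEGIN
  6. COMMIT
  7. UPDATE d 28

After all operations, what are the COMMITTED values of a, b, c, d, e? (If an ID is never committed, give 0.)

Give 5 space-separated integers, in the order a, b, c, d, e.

Answer: 9 12 21 28 11

Derivation:
Initial committed: {a=9, b=6, d=3, e=11}
Op 1: UPDATE d=26 (auto-commit; committed d=26)
Op 2: UPDATE b=12 (auto-commit; committed b=12)
Op 3: UPDATE d=5 (auto-commit; committed d=5)
Op 4: UPDATE c=21 (auto-commit; committed c=21)
Op 5: BEGIN: in_txn=True, pending={}
Op 6: COMMIT: merged [] into committed; committed now {a=9, b=12, c=21, d=5, e=11}
Op 7: UPDATE d=28 (auto-commit; committed d=28)
Final committed: {a=9, b=12, c=21, d=28, e=11}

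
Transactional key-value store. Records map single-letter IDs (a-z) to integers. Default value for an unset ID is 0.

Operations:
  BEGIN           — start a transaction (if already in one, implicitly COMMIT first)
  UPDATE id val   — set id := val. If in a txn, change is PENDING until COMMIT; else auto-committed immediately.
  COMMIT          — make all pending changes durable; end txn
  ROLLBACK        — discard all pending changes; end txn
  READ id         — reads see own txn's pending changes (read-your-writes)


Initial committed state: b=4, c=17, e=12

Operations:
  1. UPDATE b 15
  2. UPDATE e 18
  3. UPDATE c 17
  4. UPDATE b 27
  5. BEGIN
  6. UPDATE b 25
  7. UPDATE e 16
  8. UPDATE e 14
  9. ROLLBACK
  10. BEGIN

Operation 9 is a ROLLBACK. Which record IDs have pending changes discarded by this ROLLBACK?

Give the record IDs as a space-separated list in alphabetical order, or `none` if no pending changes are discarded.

Initial committed: {b=4, c=17, e=12}
Op 1: UPDATE b=15 (auto-commit; committed b=15)
Op 2: UPDATE e=18 (auto-commit; committed e=18)
Op 3: UPDATE c=17 (auto-commit; committed c=17)
Op 4: UPDATE b=27 (auto-commit; committed b=27)
Op 5: BEGIN: in_txn=True, pending={}
Op 6: UPDATE b=25 (pending; pending now {b=25})
Op 7: UPDATE e=16 (pending; pending now {b=25, e=16})
Op 8: UPDATE e=14 (pending; pending now {b=25, e=14})
Op 9: ROLLBACK: discarded pending ['b', 'e']; in_txn=False
Op 10: BEGIN: in_txn=True, pending={}
ROLLBACK at op 9 discards: ['b', 'e']

Answer: b e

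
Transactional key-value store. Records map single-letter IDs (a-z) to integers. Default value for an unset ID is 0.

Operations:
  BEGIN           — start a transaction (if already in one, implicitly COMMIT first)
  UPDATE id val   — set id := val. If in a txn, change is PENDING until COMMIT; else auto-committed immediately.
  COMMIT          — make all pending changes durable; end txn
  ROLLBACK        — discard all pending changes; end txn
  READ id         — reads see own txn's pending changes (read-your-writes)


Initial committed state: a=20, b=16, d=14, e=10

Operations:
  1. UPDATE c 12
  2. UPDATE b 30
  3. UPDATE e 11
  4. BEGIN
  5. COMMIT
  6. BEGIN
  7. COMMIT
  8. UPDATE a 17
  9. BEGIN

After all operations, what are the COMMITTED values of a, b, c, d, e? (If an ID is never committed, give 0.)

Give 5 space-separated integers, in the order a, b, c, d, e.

Initial committed: {a=20, b=16, d=14, e=10}
Op 1: UPDATE c=12 (auto-commit; committed c=12)
Op 2: UPDATE b=30 (auto-commit; committed b=30)
Op 3: UPDATE e=11 (auto-commit; committed e=11)
Op 4: BEGIN: in_txn=True, pending={}
Op 5: COMMIT: merged [] into committed; committed now {a=20, b=30, c=12, d=14, e=11}
Op 6: BEGIN: in_txn=True, pending={}
Op 7: COMMIT: merged [] into committed; committed now {a=20, b=30, c=12, d=14, e=11}
Op 8: UPDATE a=17 (auto-commit; committed a=17)
Op 9: BEGIN: in_txn=True, pending={}
Final committed: {a=17, b=30, c=12, d=14, e=11}

Answer: 17 30 12 14 11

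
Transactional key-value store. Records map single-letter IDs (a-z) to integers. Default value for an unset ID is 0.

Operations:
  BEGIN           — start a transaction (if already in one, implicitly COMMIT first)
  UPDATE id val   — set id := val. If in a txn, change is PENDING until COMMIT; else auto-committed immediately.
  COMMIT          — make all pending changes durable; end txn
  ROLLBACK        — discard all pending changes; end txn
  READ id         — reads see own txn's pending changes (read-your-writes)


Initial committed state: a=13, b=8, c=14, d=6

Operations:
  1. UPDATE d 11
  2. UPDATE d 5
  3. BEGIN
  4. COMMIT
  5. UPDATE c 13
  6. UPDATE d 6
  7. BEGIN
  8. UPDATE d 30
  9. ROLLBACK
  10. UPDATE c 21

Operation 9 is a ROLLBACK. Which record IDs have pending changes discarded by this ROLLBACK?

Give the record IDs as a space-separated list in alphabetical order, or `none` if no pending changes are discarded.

Initial committed: {a=13, b=8, c=14, d=6}
Op 1: UPDATE d=11 (auto-commit; committed d=11)
Op 2: UPDATE d=5 (auto-commit; committed d=5)
Op 3: BEGIN: in_txn=True, pending={}
Op 4: COMMIT: merged [] into committed; committed now {a=13, b=8, c=14, d=5}
Op 5: UPDATE c=13 (auto-commit; committed c=13)
Op 6: UPDATE d=6 (auto-commit; committed d=6)
Op 7: BEGIN: in_txn=True, pending={}
Op 8: UPDATE d=30 (pending; pending now {d=30})
Op 9: ROLLBACK: discarded pending ['d']; in_txn=False
Op 10: UPDATE c=21 (auto-commit; committed c=21)
ROLLBACK at op 9 discards: ['d']

Answer: d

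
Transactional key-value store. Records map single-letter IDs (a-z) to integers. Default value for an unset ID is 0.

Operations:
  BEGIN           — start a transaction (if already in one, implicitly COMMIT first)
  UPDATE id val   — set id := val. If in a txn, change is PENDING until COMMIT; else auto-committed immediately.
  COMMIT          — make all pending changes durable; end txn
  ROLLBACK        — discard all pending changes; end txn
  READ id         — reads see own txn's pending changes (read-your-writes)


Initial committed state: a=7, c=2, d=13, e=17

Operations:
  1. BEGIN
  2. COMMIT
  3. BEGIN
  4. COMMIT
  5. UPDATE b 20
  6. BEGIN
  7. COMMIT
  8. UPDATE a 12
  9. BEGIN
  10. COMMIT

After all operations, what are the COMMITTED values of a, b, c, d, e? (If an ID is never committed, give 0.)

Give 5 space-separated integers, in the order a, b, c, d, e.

Answer: 12 20 2 13 17

Derivation:
Initial committed: {a=7, c=2, d=13, e=17}
Op 1: BEGIN: in_txn=True, pending={}
Op 2: COMMIT: merged [] into committed; committed now {a=7, c=2, d=13, e=17}
Op 3: BEGIN: in_txn=True, pending={}
Op 4: COMMIT: merged [] into committed; committed now {a=7, c=2, d=13, e=17}
Op 5: UPDATE b=20 (auto-commit; committed b=20)
Op 6: BEGIN: in_txn=True, pending={}
Op 7: COMMIT: merged [] into committed; committed now {a=7, b=20, c=2, d=13, e=17}
Op 8: UPDATE a=12 (auto-commit; committed a=12)
Op 9: BEGIN: in_txn=True, pending={}
Op 10: COMMIT: merged [] into committed; committed now {a=12, b=20, c=2, d=13, e=17}
Final committed: {a=12, b=20, c=2, d=13, e=17}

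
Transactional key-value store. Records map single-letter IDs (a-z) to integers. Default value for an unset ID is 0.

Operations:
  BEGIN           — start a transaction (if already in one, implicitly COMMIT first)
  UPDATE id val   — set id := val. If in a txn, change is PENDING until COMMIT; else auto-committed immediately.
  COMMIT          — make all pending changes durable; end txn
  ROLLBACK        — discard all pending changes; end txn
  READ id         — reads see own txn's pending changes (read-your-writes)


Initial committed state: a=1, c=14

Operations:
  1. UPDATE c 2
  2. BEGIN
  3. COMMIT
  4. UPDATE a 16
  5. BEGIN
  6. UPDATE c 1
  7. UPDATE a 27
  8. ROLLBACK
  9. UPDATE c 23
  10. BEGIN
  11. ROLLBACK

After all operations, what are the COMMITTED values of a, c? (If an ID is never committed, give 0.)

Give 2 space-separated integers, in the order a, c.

Answer: 16 23

Derivation:
Initial committed: {a=1, c=14}
Op 1: UPDATE c=2 (auto-commit; committed c=2)
Op 2: BEGIN: in_txn=True, pending={}
Op 3: COMMIT: merged [] into committed; committed now {a=1, c=2}
Op 4: UPDATE a=16 (auto-commit; committed a=16)
Op 5: BEGIN: in_txn=True, pending={}
Op 6: UPDATE c=1 (pending; pending now {c=1})
Op 7: UPDATE a=27 (pending; pending now {a=27, c=1})
Op 8: ROLLBACK: discarded pending ['a', 'c']; in_txn=False
Op 9: UPDATE c=23 (auto-commit; committed c=23)
Op 10: BEGIN: in_txn=True, pending={}
Op 11: ROLLBACK: discarded pending []; in_txn=False
Final committed: {a=16, c=23}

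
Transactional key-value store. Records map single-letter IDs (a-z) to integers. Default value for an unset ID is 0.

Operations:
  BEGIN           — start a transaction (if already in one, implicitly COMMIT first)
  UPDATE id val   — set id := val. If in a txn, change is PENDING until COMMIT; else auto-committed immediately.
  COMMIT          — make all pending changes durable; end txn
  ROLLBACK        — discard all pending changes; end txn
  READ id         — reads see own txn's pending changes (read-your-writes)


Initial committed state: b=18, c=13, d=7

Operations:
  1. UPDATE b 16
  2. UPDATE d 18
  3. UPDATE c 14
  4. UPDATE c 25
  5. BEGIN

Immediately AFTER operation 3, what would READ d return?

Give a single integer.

Initial committed: {b=18, c=13, d=7}
Op 1: UPDATE b=16 (auto-commit; committed b=16)
Op 2: UPDATE d=18 (auto-commit; committed d=18)
Op 3: UPDATE c=14 (auto-commit; committed c=14)
After op 3: visible(d) = 18 (pending={}, committed={b=16, c=14, d=18})

Answer: 18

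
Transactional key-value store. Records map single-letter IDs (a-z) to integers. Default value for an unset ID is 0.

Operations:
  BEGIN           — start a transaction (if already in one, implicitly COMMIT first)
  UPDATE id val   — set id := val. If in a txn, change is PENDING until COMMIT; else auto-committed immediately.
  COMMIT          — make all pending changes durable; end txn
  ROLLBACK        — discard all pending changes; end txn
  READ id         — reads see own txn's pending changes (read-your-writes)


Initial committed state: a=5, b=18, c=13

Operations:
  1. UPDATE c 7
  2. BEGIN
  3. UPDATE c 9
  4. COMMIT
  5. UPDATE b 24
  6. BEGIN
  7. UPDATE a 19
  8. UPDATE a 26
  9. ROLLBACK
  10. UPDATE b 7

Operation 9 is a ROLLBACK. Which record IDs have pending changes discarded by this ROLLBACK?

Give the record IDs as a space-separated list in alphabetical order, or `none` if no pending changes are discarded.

Initial committed: {a=5, b=18, c=13}
Op 1: UPDATE c=7 (auto-commit; committed c=7)
Op 2: BEGIN: in_txn=True, pending={}
Op 3: UPDATE c=9 (pending; pending now {c=9})
Op 4: COMMIT: merged ['c'] into committed; committed now {a=5, b=18, c=9}
Op 5: UPDATE b=24 (auto-commit; committed b=24)
Op 6: BEGIN: in_txn=True, pending={}
Op 7: UPDATE a=19 (pending; pending now {a=19})
Op 8: UPDATE a=26 (pending; pending now {a=26})
Op 9: ROLLBACK: discarded pending ['a']; in_txn=False
Op 10: UPDATE b=7 (auto-commit; committed b=7)
ROLLBACK at op 9 discards: ['a']

Answer: a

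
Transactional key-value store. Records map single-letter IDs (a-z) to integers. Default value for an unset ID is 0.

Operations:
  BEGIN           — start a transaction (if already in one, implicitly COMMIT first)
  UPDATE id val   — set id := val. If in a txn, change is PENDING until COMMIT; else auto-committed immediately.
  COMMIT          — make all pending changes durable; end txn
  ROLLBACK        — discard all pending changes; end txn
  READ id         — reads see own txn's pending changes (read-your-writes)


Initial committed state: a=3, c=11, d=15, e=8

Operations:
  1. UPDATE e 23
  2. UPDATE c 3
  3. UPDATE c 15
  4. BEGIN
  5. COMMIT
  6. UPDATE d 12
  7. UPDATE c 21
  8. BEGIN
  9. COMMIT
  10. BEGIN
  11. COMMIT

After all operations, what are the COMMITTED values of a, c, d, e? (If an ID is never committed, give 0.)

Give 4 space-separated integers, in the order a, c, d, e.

Answer: 3 21 12 23

Derivation:
Initial committed: {a=3, c=11, d=15, e=8}
Op 1: UPDATE e=23 (auto-commit; committed e=23)
Op 2: UPDATE c=3 (auto-commit; committed c=3)
Op 3: UPDATE c=15 (auto-commit; committed c=15)
Op 4: BEGIN: in_txn=True, pending={}
Op 5: COMMIT: merged [] into committed; committed now {a=3, c=15, d=15, e=23}
Op 6: UPDATE d=12 (auto-commit; committed d=12)
Op 7: UPDATE c=21 (auto-commit; committed c=21)
Op 8: BEGIN: in_txn=True, pending={}
Op 9: COMMIT: merged [] into committed; committed now {a=3, c=21, d=12, e=23}
Op 10: BEGIN: in_txn=True, pending={}
Op 11: COMMIT: merged [] into committed; committed now {a=3, c=21, d=12, e=23}
Final committed: {a=3, c=21, d=12, e=23}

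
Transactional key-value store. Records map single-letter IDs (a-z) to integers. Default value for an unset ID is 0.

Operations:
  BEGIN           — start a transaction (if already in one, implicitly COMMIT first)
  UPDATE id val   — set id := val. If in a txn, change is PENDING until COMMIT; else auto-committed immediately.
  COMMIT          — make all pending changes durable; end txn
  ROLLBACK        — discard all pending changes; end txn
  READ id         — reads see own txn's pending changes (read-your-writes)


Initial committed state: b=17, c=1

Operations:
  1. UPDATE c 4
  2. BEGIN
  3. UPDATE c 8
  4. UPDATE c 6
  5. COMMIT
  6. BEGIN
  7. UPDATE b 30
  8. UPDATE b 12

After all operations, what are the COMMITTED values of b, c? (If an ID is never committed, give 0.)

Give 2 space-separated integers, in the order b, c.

Initial committed: {b=17, c=1}
Op 1: UPDATE c=4 (auto-commit; committed c=4)
Op 2: BEGIN: in_txn=True, pending={}
Op 3: UPDATE c=8 (pending; pending now {c=8})
Op 4: UPDATE c=6 (pending; pending now {c=6})
Op 5: COMMIT: merged ['c'] into committed; committed now {b=17, c=6}
Op 6: BEGIN: in_txn=True, pending={}
Op 7: UPDATE b=30 (pending; pending now {b=30})
Op 8: UPDATE b=12 (pending; pending now {b=12})
Final committed: {b=17, c=6}

Answer: 17 6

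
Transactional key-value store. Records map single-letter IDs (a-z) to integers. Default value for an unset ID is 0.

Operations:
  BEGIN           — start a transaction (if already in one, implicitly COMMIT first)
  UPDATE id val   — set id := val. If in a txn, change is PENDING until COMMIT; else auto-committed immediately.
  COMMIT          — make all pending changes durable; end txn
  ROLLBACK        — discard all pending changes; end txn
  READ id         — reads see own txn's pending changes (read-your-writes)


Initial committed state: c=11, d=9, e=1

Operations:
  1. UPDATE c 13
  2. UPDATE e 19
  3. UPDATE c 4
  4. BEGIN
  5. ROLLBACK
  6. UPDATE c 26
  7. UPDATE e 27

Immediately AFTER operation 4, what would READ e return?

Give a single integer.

Answer: 19

Derivation:
Initial committed: {c=11, d=9, e=1}
Op 1: UPDATE c=13 (auto-commit; committed c=13)
Op 2: UPDATE e=19 (auto-commit; committed e=19)
Op 3: UPDATE c=4 (auto-commit; committed c=4)
Op 4: BEGIN: in_txn=True, pending={}
After op 4: visible(e) = 19 (pending={}, committed={c=4, d=9, e=19})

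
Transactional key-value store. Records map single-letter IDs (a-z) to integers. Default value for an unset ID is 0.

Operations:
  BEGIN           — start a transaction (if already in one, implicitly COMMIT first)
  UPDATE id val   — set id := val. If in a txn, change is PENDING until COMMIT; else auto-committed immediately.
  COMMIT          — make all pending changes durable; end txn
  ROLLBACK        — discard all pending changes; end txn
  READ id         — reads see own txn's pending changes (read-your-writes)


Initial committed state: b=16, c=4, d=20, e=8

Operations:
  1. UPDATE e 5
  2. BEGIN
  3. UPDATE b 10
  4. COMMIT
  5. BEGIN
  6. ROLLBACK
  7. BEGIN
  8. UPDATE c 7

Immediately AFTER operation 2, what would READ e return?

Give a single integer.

Initial committed: {b=16, c=4, d=20, e=8}
Op 1: UPDATE e=5 (auto-commit; committed e=5)
Op 2: BEGIN: in_txn=True, pending={}
After op 2: visible(e) = 5 (pending={}, committed={b=16, c=4, d=20, e=5})

Answer: 5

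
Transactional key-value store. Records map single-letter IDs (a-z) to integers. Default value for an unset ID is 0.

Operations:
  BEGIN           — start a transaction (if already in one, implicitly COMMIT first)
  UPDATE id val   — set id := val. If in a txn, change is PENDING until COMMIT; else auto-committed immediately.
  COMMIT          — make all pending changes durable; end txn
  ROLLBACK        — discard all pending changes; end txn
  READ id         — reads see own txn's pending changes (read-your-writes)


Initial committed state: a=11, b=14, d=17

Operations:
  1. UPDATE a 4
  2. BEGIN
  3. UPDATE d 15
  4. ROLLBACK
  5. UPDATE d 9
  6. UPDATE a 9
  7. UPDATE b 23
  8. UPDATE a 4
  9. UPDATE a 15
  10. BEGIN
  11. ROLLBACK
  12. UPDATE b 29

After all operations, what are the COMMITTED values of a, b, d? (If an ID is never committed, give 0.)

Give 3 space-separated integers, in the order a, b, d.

Answer: 15 29 9

Derivation:
Initial committed: {a=11, b=14, d=17}
Op 1: UPDATE a=4 (auto-commit; committed a=4)
Op 2: BEGIN: in_txn=True, pending={}
Op 3: UPDATE d=15 (pending; pending now {d=15})
Op 4: ROLLBACK: discarded pending ['d']; in_txn=False
Op 5: UPDATE d=9 (auto-commit; committed d=9)
Op 6: UPDATE a=9 (auto-commit; committed a=9)
Op 7: UPDATE b=23 (auto-commit; committed b=23)
Op 8: UPDATE a=4 (auto-commit; committed a=4)
Op 9: UPDATE a=15 (auto-commit; committed a=15)
Op 10: BEGIN: in_txn=True, pending={}
Op 11: ROLLBACK: discarded pending []; in_txn=False
Op 12: UPDATE b=29 (auto-commit; committed b=29)
Final committed: {a=15, b=29, d=9}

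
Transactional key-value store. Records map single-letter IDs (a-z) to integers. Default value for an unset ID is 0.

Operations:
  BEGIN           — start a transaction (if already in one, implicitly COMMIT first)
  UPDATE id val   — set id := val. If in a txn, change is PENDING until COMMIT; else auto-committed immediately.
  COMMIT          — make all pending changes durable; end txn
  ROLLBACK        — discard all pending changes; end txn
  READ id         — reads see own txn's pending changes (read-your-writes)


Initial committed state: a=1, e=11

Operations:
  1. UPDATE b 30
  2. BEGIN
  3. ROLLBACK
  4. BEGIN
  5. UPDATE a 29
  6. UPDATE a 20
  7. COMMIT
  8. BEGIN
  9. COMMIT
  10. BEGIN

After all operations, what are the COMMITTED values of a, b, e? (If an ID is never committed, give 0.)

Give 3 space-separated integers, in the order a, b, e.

Answer: 20 30 11

Derivation:
Initial committed: {a=1, e=11}
Op 1: UPDATE b=30 (auto-commit; committed b=30)
Op 2: BEGIN: in_txn=True, pending={}
Op 3: ROLLBACK: discarded pending []; in_txn=False
Op 4: BEGIN: in_txn=True, pending={}
Op 5: UPDATE a=29 (pending; pending now {a=29})
Op 6: UPDATE a=20 (pending; pending now {a=20})
Op 7: COMMIT: merged ['a'] into committed; committed now {a=20, b=30, e=11}
Op 8: BEGIN: in_txn=True, pending={}
Op 9: COMMIT: merged [] into committed; committed now {a=20, b=30, e=11}
Op 10: BEGIN: in_txn=True, pending={}
Final committed: {a=20, b=30, e=11}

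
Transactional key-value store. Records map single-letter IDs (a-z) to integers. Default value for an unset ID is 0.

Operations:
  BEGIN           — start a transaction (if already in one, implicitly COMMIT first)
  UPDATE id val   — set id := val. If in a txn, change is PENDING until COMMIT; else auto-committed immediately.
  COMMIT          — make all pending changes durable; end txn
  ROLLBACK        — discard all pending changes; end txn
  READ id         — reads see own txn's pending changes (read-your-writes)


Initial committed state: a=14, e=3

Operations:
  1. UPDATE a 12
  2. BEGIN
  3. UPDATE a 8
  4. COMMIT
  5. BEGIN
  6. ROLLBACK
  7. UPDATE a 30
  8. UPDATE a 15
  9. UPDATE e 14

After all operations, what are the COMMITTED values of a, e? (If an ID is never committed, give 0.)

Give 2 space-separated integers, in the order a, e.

Answer: 15 14

Derivation:
Initial committed: {a=14, e=3}
Op 1: UPDATE a=12 (auto-commit; committed a=12)
Op 2: BEGIN: in_txn=True, pending={}
Op 3: UPDATE a=8 (pending; pending now {a=8})
Op 4: COMMIT: merged ['a'] into committed; committed now {a=8, e=3}
Op 5: BEGIN: in_txn=True, pending={}
Op 6: ROLLBACK: discarded pending []; in_txn=False
Op 7: UPDATE a=30 (auto-commit; committed a=30)
Op 8: UPDATE a=15 (auto-commit; committed a=15)
Op 9: UPDATE e=14 (auto-commit; committed e=14)
Final committed: {a=15, e=14}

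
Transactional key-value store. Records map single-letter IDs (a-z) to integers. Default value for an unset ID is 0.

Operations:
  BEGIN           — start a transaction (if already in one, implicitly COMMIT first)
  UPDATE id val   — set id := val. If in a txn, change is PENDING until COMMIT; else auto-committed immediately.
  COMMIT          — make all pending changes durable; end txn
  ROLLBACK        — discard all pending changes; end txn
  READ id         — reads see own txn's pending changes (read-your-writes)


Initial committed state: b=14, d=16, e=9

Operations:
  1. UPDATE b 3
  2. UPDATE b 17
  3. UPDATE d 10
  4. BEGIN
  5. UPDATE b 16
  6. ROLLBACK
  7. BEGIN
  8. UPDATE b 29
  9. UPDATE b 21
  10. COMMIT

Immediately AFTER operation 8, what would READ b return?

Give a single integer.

Answer: 29

Derivation:
Initial committed: {b=14, d=16, e=9}
Op 1: UPDATE b=3 (auto-commit; committed b=3)
Op 2: UPDATE b=17 (auto-commit; committed b=17)
Op 3: UPDATE d=10 (auto-commit; committed d=10)
Op 4: BEGIN: in_txn=True, pending={}
Op 5: UPDATE b=16 (pending; pending now {b=16})
Op 6: ROLLBACK: discarded pending ['b']; in_txn=False
Op 7: BEGIN: in_txn=True, pending={}
Op 8: UPDATE b=29 (pending; pending now {b=29})
After op 8: visible(b) = 29 (pending={b=29}, committed={b=17, d=10, e=9})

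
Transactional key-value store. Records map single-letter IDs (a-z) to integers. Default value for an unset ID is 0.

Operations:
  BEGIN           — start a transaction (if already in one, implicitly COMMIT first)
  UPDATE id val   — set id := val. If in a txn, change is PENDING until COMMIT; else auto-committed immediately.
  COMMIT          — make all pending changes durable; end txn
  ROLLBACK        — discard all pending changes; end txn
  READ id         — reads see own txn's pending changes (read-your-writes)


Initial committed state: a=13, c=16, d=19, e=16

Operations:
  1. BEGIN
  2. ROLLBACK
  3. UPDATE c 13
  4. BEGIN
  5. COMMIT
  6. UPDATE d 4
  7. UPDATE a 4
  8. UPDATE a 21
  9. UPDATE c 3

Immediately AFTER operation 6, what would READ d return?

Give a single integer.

Initial committed: {a=13, c=16, d=19, e=16}
Op 1: BEGIN: in_txn=True, pending={}
Op 2: ROLLBACK: discarded pending []; in_txn=False
Op 3: UPDATE c=13 (auto-commit; committed c=13)
Op 4: BEGIN: in_txn=True, pending={}
Op 5: COMMIT: merged [] into committed; committed now {a=13, c=13, d=19, e=16}
Op 6: UPDATE d=4 (auto-commit; committed d=4)
After op 6: visible(d) = 4 (pending={}, committed={a=13, c=13, d=4, e=16})

Answer: 4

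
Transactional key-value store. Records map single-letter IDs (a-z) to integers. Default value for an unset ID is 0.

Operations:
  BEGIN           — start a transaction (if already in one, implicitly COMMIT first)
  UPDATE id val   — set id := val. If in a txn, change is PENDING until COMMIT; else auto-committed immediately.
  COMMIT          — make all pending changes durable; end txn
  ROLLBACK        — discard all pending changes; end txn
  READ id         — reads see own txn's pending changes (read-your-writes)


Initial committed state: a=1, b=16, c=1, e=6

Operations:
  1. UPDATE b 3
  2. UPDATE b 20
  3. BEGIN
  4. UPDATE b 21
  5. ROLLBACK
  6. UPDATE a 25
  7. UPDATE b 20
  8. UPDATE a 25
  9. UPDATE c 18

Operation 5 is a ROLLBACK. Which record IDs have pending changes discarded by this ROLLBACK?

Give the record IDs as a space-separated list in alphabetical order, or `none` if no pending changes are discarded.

Answer: b

Derivation:
Initial committed: {a=1, b=16, c=1, e=6}
Op 1: UPDATE b=3 (auto-commit; committed b=3)
Op 2: UPDATE b=20 (auto-commit; committed b=20)
Op 3: BEGIN: in_txn=True, pending={}
Op 4: UPDATE b=21 (pending; pending now {b=21})
Op 5: ROLLBACK: discarded pending ['b']; in_txn=False
Op 6: UPDATE a=25 (auto-commit; committed a=25)
Op 7: UPDATE b=20 (auto-commit; committed b=20)
Op 8: UPDATE a=25 (auto-commit; committed a=25)
Op 9: UPDATE c=18 (auto-commit; committed c=18)
ROLLBACK at op 5 discards: ['b']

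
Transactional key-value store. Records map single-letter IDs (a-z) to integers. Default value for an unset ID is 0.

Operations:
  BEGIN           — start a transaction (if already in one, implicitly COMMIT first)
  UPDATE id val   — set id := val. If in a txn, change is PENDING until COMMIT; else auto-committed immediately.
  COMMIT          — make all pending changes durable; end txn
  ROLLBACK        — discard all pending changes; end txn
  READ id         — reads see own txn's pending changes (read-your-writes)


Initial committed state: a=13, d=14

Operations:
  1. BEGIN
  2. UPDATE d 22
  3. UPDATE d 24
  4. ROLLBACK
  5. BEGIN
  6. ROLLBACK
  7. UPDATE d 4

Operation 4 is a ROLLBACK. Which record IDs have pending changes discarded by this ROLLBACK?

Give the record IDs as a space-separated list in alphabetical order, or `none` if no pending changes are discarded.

Initial committed: {a=13, d=14}
Op 1: BEGIN: in_txn=True, pending={}
Op 2: UPDATE d=22 (pending; pending now {d=22})
Op 3: UPDATE d=24 (pending; pending now {d=24})
Op 4: ROLLBACK: discarded pending ['d']; in_txn=False
Op 5: BEGIN: in_txn=True, pending={}
Op 6: ROLLBACK: discarded pending []; in_txn=False
Op 7: UPDATE d=4 (auto-commit; committed d=4)
ROLLBACK at op 4 discards: ['d']

Answer: d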